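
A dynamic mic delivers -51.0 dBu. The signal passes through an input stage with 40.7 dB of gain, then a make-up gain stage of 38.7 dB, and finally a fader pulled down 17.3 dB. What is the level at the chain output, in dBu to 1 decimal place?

Gain stages sum in dB:
-51.0 + 40.7 + 38.7 − 17.3 = +11.1 dBu.

+11.1 dBu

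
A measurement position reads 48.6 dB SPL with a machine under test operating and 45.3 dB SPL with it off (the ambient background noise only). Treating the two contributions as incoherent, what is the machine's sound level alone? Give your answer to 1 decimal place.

45.9 dB SPL

Background correction is a power subtraction:
L_src = 10·log₁₀(10^(48.6/10) − 10^(45.3/10)) = 10·log₁₀(38560) = 45.9 dB SPL.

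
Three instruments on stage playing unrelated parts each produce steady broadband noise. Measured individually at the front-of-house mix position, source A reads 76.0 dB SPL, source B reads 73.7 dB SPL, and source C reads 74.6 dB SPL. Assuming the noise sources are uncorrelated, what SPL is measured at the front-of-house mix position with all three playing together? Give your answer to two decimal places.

Uncorrelated sources add in intensity (power), not in dB.
L_total = 10·log₁₀(10^(76.0/10) + 10^(73.7/10) + 10^(74.6/10)) = 10·log₁₀(92090000) = 79.64 dB SPL.

79.64 dB SPL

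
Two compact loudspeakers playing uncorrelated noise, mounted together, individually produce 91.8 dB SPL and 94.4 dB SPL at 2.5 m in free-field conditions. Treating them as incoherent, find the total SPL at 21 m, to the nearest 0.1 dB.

Combined at 2.5 m: 10·log₁₀(10^(91.8/10)+10^(94.4/10)) = 96.30 dB SPL.
Then apply −20·log₁₀(21/2.5) = -18.49 dB → 77.8 dB SPL.

77.8 dB SPL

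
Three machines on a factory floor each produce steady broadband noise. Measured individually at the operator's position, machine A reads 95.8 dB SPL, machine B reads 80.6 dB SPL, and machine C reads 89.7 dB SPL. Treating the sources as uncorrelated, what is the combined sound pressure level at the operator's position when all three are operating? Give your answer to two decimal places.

Add the sources as powers (linear), then convert back to dB:
L_total = 10·log₁₀(10^(95.8/10) + 10^(80.6/10) + 10^(89.7/10)) = 10·log₁₀(4850000000) = 96.86 dB SPL.

96.86 dB SPL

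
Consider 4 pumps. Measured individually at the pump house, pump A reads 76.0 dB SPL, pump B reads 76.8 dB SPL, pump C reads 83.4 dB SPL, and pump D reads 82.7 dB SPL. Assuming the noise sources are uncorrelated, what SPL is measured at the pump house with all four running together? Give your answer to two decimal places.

Uncorrelated sources add in intensity (power), not in dB.
L_total = 10·log₁₀(10^(76.0/10) + 10^(76.8/10) + 10^(83.4/10) + 10^(82.7/10)) = 10·log₁₀(492700000) = 86.93 dB SPL.

86.93 dB SPL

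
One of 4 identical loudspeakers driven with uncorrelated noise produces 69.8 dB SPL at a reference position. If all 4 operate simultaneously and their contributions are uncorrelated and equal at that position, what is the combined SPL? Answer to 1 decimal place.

75.8 dB SPL

4 equal incoherent sources raise the level by 10·log₁₀(4) = 6.02 dB.
L_total = 69.8 + 6.02 = 75.8 dB SPL.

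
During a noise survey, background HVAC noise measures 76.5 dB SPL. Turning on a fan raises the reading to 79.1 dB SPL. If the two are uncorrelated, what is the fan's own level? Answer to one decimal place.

Background correction is a power subtraction:
L_src = 10·log₁₀(10^(79.1/10) − 10^(76.5/10)) = 10·log₁₀(36610000) = 75.6 dB SPL.

75.6 dB SPL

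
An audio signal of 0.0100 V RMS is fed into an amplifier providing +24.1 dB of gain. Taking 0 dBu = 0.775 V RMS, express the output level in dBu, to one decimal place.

Input level: 20·log₁₀(0.0100/0.775) = -37.79 dBu.
Output: -37.79 + 24.1 = -13.7 dBu.

-13.7 dBu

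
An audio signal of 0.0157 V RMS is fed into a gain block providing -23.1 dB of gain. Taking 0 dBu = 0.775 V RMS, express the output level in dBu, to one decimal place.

-57.0 dBu

Input level: 20·log₁₀(0.0157/0.775) = -33.87 dBu.
Output: -33.87 − 23.1 = -57.0 dBu.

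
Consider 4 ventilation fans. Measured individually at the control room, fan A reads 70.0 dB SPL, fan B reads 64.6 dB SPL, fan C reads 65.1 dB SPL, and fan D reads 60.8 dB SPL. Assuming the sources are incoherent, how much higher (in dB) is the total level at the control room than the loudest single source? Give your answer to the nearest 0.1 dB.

Incoherent sources sum as intensities:
L_total = 10·log₁₀(10^(70.0/10) + 10^(64.6/10) + 10^(65.1/10) + 10^(60.8/10)) = 72.39 dB SPL.
Excess over the loudest (70.0 dB): 72.39 − 70.0 = 2.4 dB.

2.4 dB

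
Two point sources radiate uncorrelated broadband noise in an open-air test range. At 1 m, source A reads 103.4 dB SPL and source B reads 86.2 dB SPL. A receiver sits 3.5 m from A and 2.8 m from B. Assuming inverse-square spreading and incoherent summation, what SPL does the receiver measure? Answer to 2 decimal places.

At the listener: L_A = 103.4 − 20·log₁₀(3.5) = 92.519 dB; L_B = 86.2 − 20·log₁₀(2.8) = 77.257 dB.
Combined: 10·log₁₀(10^(92.519/10)+10^(77.257/10)) = 92.65 dB SPL.

92.65 dB SPL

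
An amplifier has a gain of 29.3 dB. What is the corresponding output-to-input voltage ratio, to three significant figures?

Voltage ratio = 10^(dB/20).
10^(29.3/20) = 10^(1.465) = 29.2.

29.2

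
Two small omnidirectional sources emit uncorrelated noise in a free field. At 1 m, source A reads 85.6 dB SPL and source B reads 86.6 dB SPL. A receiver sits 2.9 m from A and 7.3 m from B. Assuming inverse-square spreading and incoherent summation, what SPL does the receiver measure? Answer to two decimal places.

At the listener: L_A = 85.6 − 20·log₁₀(2.9) = 76.352 dB; L_B = 86.6 − 20·log₁₀(7.3) = 69.334 dB.
Combined: 10·log₁₀(10^(76.352/10)+10^(69.334/10)) = 77.14 dB SPL.

77.14 dB SPL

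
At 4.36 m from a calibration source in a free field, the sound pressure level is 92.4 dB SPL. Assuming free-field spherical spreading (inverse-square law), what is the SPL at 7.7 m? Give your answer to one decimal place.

87.5 dB SPL

Free-field point source: level drops by 20·log₁₀ of the distance ratio.
ΔL = −20·log₁₀(7.7/4.36) = -4.94 dB, so L₂ = 92.4 + (-4.94) = 87.5 dB SPL.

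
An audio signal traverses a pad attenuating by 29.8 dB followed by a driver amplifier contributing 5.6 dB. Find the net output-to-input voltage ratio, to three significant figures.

Net gain = (−29.8) + 5.6 = -24.2 dB.
Voltage ratio = 10^(-24.2/20) = 0.0617.

0.0617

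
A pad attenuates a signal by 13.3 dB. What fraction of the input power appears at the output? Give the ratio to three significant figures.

Power ratio = 10^(dB/10).
10^(-13.3/10) = 10^(-1.330) = 0.0468.

0.0468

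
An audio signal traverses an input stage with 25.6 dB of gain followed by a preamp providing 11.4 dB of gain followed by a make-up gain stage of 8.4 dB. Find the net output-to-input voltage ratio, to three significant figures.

186

Net gain = 25.6 + 11.4 + 8.4 = 45.4 dB.
Voltage ratio = 10^(45.4/20) = 186.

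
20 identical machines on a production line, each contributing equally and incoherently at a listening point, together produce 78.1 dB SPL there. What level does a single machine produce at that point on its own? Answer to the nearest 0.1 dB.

20 equal incoherent sources add 10·log₁₀(20) = 13.01 dB over one source.
L_one = 78.1 − 13.01 = 65.1 dB SPL.

65.1 dB SPL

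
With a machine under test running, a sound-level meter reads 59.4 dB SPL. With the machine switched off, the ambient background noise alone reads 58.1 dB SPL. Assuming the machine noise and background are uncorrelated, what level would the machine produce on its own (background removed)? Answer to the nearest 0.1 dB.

Subtract intensities: L_src = 10·log₁₀(10^(L_total/10) − 10^(L_bg/10)).
L_src = 10·log₁₀(10^(59.4/10) − 10^(58.1/10)) = 10·log₁₀(225300) = 53.5 dB SPL.

53.5 dB SPL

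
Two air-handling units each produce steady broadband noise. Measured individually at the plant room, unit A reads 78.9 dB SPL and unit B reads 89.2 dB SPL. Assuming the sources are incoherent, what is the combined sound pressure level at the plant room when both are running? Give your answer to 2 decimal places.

89.59 dB SPL

Add the sources as powers (linear), then convert back to dB:
L_total = 10·log₁₀(10^(78.9/10) + 10^(89.2/10)) = 10·log₁₀(909400000) = 89.59 dB SPL.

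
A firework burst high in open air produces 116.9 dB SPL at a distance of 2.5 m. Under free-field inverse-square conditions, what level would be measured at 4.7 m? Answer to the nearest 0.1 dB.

111.4 dB SPL

Free-field point source: level drops by 20·log₁₀ of the distance ratio.
ΔL = −20·log₁₀(4.7/2.5) = -5.48 dB, so L₂ = 116.9 + (-5.48) = 111.4 dB SPL.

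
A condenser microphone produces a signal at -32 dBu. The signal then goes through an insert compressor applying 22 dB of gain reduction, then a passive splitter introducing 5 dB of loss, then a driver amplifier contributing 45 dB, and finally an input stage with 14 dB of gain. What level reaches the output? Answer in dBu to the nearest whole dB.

0 dBu

Gain stages sum in dB:
-32 − 22 − 5 + 45 + 14 = 0 dBu.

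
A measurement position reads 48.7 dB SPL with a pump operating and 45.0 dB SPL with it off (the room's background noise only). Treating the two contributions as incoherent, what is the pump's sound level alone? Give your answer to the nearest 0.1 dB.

46.3 dB SPL

Remove the background by subtracting linear intensities:
L_src = 10·log₁₀(10^(48.7/10) − 10^(45.0/10)) = 10·log₁₀(42510) = 46.3 dB SPL.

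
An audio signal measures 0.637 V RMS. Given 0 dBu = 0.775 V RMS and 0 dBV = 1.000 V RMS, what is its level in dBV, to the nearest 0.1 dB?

dBV = 20·log₁₀(V / 1.000 V).
20·log₁₀(0.637/1.000) = -3.9 dBV.

-3.9 dBV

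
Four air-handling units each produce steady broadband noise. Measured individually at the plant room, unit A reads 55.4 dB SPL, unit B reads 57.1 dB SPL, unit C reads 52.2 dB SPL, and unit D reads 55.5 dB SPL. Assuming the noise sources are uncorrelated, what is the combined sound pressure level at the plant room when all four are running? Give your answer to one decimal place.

61.4 dB SPL

Add the sources as powers (linear), then convert back to dB:
L_total = 10·log₁₀(10^(55.4/10) + 10^(57.1/10) + 10^(52.2/10) + 10^(55.5/10)) = 10·log₁₀(1380000) = 61.4 dB SPL.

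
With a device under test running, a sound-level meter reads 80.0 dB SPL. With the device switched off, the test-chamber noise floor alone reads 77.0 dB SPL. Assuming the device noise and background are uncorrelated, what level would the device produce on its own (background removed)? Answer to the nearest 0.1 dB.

77.0 dB SPL

Background correction is a power subtraction:
L_src = 10·log₁₀(10^(80.0/10) − 10^(77.0/10)) = 10·log₁₀(49880000) = 77.0 dB SPL.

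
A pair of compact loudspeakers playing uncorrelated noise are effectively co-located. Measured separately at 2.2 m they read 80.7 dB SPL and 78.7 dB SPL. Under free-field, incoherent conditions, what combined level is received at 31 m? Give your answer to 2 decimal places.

59.85 dB SPL

Combined at 2.2 m: 10·log₁₀(10^(80.7/10)+10^(78.7/10)) = 82.824 dB SPL.
Then apply −20·log₁₀(31/2.2) = -22.979 dB → 59.85 dB SPL.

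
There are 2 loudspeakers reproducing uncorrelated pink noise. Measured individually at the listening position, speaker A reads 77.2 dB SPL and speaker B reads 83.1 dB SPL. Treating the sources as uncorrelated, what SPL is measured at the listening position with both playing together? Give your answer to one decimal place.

84.1 dB SPL

Uncorrelated sources add in intensity (power), not in dB.
L_total = 10·log₁₀(10^(77.2/10) + 10^(83.1/10)) = 10·log₁₀(256700000) = 84.1 dB SPL.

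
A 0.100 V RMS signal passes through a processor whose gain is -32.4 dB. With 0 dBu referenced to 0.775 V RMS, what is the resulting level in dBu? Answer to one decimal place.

-50.2 dBu

Input level: 20·log₁₀(0.100/0.775) = -17.79 dBu.
Output: -17.79 − 32.4 = -50.2 dBu.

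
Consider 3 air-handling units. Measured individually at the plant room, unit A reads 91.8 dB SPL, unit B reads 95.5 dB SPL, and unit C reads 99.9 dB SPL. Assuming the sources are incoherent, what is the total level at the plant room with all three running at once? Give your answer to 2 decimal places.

101.71 dB SPL

Add the sources as powers (linear), then convert back to dB:
L_total = 10·log₁₀(10^(91.8/10) + 10^(95.5/10) + 10^(99.9/10)) = 10·log₁₀(14834000000) = 101.71 dB SPL.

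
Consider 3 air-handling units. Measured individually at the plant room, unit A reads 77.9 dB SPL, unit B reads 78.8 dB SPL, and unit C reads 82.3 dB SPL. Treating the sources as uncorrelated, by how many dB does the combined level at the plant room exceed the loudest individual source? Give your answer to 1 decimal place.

2.6 dB

Add the sources as powers (linear), then convert back to dB:
L_total = 10·log₁₀(10^(77.9/10) + 10^(78.8/10) + 10^(82.3/10)) = 84.88 dB SPL.
Excess over the loudest (82.3 dB): 84.88 − 82.3 = 2.6 dB.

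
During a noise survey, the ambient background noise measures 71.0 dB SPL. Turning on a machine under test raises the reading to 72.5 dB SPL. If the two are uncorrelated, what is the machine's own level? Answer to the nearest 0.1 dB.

Subtract intensities: L_src = 10·log₁₀(10^(L_total/10) − 10^(L_bg/10)).
L_src = 10·log₁₀(10^(72.5/10) − 10^(71.0/10)) = 10·log₁₀(5194000) = 67.2 dB SPL.

67.2 dB SPL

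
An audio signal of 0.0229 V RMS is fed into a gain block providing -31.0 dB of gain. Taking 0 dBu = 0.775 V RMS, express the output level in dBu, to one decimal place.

-61.6 dBu

Input level: 20·log₁₀(0.0229/0.775) = -30.59 dBu.
Output: -30.59 − 31.0 = -61.6 dBu.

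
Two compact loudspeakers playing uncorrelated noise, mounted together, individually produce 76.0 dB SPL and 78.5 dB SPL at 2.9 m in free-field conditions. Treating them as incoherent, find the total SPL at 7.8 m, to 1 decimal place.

Combined at 2.9 m: 10·log₁₀(10^(76.0/10)+10^(78.5/10)) = 80.44 dB SPL.
Then apply −20·log₁₀(7.8/2.9) = -8.59 dB → 71.8 dB SPL.

71.8 dB SPL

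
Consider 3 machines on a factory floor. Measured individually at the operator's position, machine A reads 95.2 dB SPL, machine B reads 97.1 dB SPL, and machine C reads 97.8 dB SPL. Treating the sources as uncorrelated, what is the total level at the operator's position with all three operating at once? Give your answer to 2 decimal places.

Uncorrelated sources add in intensity (power), not in dB.
L_total = 10·log₁₀(10^(95.2/10) + 10^(97.1/10) + 10^(97.8/10)) = 10·log₁₀(14466000000) = 101.60 dB SPL.

101.60 dB SPL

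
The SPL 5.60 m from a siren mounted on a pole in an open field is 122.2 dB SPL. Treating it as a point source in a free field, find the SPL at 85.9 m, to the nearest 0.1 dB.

Free-field point source: level drops by 20·log₁₀ of the distance ratio.
ΔL = −20·log₁₀(85.9/5.60) = -23.72 dB, so L₂ = 122.2 + (-23.72) = 98.5 dB SPL.

98.5 dB SPL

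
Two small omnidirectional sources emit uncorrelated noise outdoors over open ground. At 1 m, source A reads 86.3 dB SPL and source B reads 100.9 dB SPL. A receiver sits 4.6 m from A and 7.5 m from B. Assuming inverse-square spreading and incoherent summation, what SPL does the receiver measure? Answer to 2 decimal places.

83.78 dB SPL

At the listener: L_A = 86.3 − 20·log₁₀(4.6) = 73.045 dB; L_B = 100.9 − 20·log₁₀(7.5) = 83.399 dB.
Combined: 10·log₁₀(10^(73.045/10)+10^(83.399/10)) = 83.78 dB SPL.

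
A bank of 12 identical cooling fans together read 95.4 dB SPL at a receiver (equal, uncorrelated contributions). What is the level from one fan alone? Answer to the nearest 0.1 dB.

84.6 dB SPL

12 equal incoherent sources add 10·log₁₀(12) = 10.79 dB over one source.
L_one = 95.4 − 10.79 = 84.6 dB SPL.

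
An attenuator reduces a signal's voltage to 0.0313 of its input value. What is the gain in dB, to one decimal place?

-30.1 dB

Voltage ratio → dB uses the 20·log₁₀ form:
20·log₁₀(0.0313) = -30.1 dB.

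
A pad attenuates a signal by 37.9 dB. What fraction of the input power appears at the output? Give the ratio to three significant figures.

0.000162

Power ratio = 10^(dB/10).
10^(-37.9/10) = 10^(-3.790) = 0.000162.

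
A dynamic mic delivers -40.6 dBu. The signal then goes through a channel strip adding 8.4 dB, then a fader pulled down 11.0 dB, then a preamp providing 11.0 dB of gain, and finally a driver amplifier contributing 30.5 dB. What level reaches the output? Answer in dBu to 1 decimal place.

-1.7 dBu

Cascaded gains and losses add directly in dB.
-40.6 + 8.4 − 11.0 + 11.0 + 30.5 = -1.7 dBu.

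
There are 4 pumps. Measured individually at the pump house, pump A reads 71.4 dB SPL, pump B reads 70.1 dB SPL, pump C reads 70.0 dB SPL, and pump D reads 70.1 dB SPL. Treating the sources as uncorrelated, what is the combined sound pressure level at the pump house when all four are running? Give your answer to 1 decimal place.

Uncorrelated sources add in intensity (power), not in dB.
L_total = 10·log₁₀(10^(71.4/10) + 10^(70.1/10) + 10^(70.0/10) + 10^(70.1/10)) = 10·log₁₀(44270000) = 76.5 dB SPL.

76.5 dB SPL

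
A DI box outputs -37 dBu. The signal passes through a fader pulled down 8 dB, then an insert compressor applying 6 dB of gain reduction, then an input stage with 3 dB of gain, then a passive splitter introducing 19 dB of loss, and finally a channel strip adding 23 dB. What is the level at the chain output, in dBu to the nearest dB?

-44 dBu

Gain stages sum in dB:
-37 − 8 − 6 + 3 − 19 + 23 = -44 dBu.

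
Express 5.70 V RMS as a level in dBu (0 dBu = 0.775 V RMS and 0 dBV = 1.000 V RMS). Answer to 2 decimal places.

dBu = 20·log₁₀(V / 0.775 V).
20·log₁₀(5.70/0.775) = +17.33 dBu.

+17.33 dBu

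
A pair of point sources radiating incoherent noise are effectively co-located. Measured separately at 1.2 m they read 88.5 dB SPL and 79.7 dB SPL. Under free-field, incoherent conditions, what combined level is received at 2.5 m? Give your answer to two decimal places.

Combined at 1.2 m: 10·log₁₀(10^(88.5/10)+10^(79.7/10)) = 89.038 dB SPL.
Then apply −20·log₁₀(2.5/1.2) = -6.375 dB → 82.66 dB SPL.

82.66 dB SPL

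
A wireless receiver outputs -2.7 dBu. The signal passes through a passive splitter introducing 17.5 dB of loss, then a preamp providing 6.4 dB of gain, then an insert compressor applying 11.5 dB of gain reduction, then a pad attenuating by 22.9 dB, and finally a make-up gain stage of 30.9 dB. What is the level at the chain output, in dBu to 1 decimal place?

In dB, series stages simply add:
-2.7 − 17.5 + 6.4 − 11.5 − 22.9 + 30.9 = -17.3 dBu.

-17.3 dBu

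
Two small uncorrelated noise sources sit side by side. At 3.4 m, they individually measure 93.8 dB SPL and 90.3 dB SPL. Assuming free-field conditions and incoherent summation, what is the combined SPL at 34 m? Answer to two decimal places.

Combined at 3.4 m: 10·log₁₀(10^(93.8/10)+10^(90.3/10)) = 95.404 dB SPL.
Then apply −20·log₁₀(34/3.4) = -20.000 dB → 75.40 dB SPL.

75.40 dB SPL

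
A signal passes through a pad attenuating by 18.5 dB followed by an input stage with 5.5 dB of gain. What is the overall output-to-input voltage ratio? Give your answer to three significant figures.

Net gain = (−18.5) + 5.5 = -13.0 dB.
Voltage ratio = 10^(-13.0/20) = 0.224.

0.224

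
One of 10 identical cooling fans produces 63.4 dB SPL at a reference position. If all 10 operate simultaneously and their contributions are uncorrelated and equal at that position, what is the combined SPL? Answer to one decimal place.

73.4 dB SPL

10 equal incoherent sources raise the level by 10·log₁₀(10) = 10.00 dB.
L_total = 63.4 + 10.00 = 73.4 dB SPL.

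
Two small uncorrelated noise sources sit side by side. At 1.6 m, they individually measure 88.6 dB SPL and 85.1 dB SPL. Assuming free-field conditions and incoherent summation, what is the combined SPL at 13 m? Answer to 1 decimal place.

72.0 dB SPL

Combined at 1.6 m: 10·log₁₀(10^(88.6/10)+10^(85.1/10)) = 90.20 dB SPL.
Then apply −20·log₁₀(13/1.6) = -18.20 dB → 72.0 dB SPL.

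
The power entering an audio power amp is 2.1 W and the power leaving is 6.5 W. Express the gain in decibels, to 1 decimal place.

Power ratio → dB uses the 10·log₁₀ form:
10·log₁₀(6.5/2.1) = 10·log₁₀(3.095) = 4.9 dB.

4.9 dB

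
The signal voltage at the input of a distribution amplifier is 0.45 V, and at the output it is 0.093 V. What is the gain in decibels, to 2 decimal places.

Voltage ratio → dB uses the 20·log₁₀ form:
20·log₁₀(0.093/0.45) = 20·log₁₀(0.2067) = -13.69 dB.

-13.69 dB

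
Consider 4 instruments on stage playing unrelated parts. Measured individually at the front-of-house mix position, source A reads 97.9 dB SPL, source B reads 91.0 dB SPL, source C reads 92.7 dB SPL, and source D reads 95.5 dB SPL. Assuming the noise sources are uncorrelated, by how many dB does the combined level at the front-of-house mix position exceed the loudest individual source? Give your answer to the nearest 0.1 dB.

3.2 dB

Add the sources as powers (linear), then convert back to dB:
L_total = 10·log₁₀(10^(97.9/10) + 10^(91.0/10) + 10^(92.7/10) + 10^(95.5/10)) = 101.08 dB SPL.
Excess over the loudest (97.9 dB): 101.08 − 97.9 = 3.2 dB.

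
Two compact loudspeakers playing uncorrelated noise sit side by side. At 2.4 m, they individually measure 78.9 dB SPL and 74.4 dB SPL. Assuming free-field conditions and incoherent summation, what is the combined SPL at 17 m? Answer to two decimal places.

Combined at 2.4 m: 10·log₁₀(10^(78.9/10)+10^(74.4/10)) = 80.219 dB SPL.
Then apply −20·log₁₀(17/2.4) = -17.005 dB → 63.21 dB SPL.

63.21 dB SPL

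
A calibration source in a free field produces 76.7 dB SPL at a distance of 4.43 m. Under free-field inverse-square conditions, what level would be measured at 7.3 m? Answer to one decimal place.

For a point source in a free field, ΔL = −20·log₁₀(d₂/d₁).
ΔL = −20·log₁₀(7.3/4.43) = -4.34 dB, so L₂ = 76.7 + (-4.34) = 72.4 dB SPL.

72.4 dB SPL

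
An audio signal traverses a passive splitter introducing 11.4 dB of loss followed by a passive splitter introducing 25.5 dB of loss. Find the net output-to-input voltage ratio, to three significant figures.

0.0143

Net gain = (−11.4) + (−25.5) = -36.9 dB.
Voltage ratio = 10^(-36.9/20) = 0.0143.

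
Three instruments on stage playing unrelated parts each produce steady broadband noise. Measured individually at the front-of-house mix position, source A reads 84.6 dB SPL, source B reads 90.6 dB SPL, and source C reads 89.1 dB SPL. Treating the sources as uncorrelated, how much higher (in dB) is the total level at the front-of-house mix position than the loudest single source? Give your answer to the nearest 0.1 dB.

Add the sources as powers (linear), then convert back to dB:
L_total = 10·log₁₀(10^(84.6/10) + 10^(90.6/10) + 10^(89.1/10)) = 93.52 dB SPL.
Excess over the loudest (90.6 dB): 93.52 − 90.6 = 2.9 dB.

2.9 dB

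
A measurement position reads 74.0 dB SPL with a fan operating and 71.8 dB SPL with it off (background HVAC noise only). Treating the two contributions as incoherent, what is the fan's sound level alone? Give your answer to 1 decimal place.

Remove the background by subtracting linear intensities:
L_src = 10·log₁₀(10^(74.0/10) − 10^(71.8/10)) = 10·log₁₀(9983000) = 70.0 dB SPL.

70.0 dB SPL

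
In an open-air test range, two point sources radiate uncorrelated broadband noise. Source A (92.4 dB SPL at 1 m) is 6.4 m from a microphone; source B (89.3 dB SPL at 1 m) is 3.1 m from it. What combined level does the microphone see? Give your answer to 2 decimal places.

At the listener: L_A = 92.4 − 20·log₁₀(6.4) = 76.276 dB; L_B = 89.3 − 20·log₁₀(3.1) = 79.473 dB.
Combined: 10·log₁₀(10^(76.276/10)+10^(79.473/10)) = 81.17 dB SPL.

81.17 dB SPL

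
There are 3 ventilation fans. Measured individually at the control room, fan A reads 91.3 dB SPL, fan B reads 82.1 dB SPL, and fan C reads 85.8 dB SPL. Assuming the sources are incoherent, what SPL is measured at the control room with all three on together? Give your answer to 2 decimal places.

Incoherent sources sum as intensities:
L_total = 10·log₁₀(10^(91.3/10) + 10^(82.1/10) + 10^(85.8/10)) = 10·log₁₀(1891000000) = 92.77 dB SPL.

92.77 dB SPL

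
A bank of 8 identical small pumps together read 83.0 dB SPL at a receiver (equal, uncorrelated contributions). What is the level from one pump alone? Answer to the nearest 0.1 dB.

8 equal incoherent sources add 10·log₁₀(8) = 9.03 dB over one source.
L_one = 83.0 − 9.03 = 74.0 dB SPL.

74.0 dB SPL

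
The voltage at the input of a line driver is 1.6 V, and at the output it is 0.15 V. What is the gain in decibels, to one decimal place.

-20.6 dB

For a voltage ratio, dB = 20·log₁₀(V₂/V₁).
20·log₁₀(0.15/1.6) = 20·log₁₀(0.09375) = -20.6 dB.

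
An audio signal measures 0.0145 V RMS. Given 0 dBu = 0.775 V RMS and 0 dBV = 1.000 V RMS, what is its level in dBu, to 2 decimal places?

dBu = 20·log₁₀(V / 0.775 V).
20·log₁₀(0.0145/0.775) = -34.56 dBu.

-34.56 dBu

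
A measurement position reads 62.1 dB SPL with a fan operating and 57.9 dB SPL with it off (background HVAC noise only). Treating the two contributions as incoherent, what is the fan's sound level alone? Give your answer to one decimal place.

60.0 dB SPL

Remove the background by subtracting linear intensities:
L_src = 10·log₁₀(10^(62.1/10) − 10^(57.9/10)) = 10·log₁₀(1005000) = 60.0 dB SPL.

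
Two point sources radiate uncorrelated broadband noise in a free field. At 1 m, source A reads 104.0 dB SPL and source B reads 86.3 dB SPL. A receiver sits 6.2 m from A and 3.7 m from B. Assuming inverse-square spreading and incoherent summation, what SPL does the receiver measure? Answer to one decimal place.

88.4 dB SPL

At the listener: L_A = 104.0 − 20·log₁₀(6.2) = 88.15 dB; L_B = 86.3 − 20·log₁₀(3.7) = 74.94 dB.
Combined: 10·log₁₀(10^(88.15/10)+10^(74.94/10)) = 88.4 dB SPL.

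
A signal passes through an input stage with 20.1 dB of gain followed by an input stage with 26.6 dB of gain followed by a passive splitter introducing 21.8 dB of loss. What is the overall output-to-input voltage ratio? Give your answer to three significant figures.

Net gain = 20.1 + 26.6 + (−21.8) = 24.9 dB.
Voltage ratio = 10^(24.9/20) = 17.6.

17.6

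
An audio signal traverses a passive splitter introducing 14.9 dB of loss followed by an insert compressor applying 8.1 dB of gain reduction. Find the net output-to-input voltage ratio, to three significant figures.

0.0708

Net gain = (−14.9) + (−8.1) = -23.0 dB.
Voltage ratio = 10^(-23.0/20) = 0.0708.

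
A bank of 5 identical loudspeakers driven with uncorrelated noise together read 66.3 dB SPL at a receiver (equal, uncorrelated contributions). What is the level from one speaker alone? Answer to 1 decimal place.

5 equal incoherent sources add 10·log₁₀(5) = 6.99 dB over one source.
L_one = 66.3 − 6.99 = 59.3 dB SPL.

59.3 dB SPL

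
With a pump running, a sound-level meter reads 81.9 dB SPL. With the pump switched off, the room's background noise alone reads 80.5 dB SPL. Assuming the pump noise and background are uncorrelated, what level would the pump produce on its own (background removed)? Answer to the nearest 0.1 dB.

Subtract intensities: L_src = 10·log₁₀(10^(L_total/10) − 10^(L_bg/10)).
L_src = 10·log₁₀(10^(81.9/10) − 10^(80.5/10)) = 10·log₁₀(42680000) = 76.3 dB SPL.

76.3 dB SPL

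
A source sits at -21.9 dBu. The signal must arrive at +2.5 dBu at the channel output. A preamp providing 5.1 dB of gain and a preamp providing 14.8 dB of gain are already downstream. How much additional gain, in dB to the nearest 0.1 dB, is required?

4.5 dB

The required make-up gain is the shortfall in the dB sum.
G = +2.5 − (-21.9) − 5.1 − 14.8 = 4.5 dB.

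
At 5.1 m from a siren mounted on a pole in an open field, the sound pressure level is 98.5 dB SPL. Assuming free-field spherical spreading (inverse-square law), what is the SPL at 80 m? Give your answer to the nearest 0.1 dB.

Free-field point source: level drops by 20·log₁₀ of the distance ratio.
ΔL = −20·log₁₀(80/5.1) = -23.91 dB, so L₂ = 98.5 + (-23.91) = 74.6 dB SPL.

74.6 dB SPL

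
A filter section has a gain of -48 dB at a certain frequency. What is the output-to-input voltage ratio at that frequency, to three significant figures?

Voltage ratio = 10^(dB/20).
10^(-48/20) = 10^(-2.400) = 0.00398.

0.00398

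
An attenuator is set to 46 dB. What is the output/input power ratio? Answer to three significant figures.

0.0000251

Power ratio = 10^(dB/10).
10^(-46/10) = 10^(-4.600) = 0.0000251.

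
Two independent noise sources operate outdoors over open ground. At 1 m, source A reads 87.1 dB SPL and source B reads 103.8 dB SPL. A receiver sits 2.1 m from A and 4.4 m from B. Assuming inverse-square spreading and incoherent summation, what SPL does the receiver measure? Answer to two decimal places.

91.32 dB SPL

At the listener: L_A = 87.1 − 20·log₁₀(2.1) = 80.656 dB; L_B = 103.8 − 20·log₁₀(4.4) = 90.931 dB.
Combined: 10·log₁₀(10^(80.656/10)+10^(90.931/10)) = 91.32 dB SPL.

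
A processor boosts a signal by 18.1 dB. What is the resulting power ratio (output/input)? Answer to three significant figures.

Power ratio = 10^(dB/10).
10^(18.1/10) = 10^(1.810) = 64.6.

64.6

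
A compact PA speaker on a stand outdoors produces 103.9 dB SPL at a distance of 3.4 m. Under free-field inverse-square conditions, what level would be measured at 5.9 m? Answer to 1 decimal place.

99.1 dB SPL

Inverse-square spreading gives ΔL = −20·log₁₀(d₂/d₁).
ΔL = −20·log₁₀(5.9/3.4) = -4.79 dB, so L₂ = 103.9 + (-4.79) = 99.1 dB SPL.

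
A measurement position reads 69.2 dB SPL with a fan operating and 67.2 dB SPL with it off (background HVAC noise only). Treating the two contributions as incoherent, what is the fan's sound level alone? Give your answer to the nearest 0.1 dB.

Subtract intensities: L_src = 10·log₁₀(10^(L_total/10) − 10^(L_bg/10)).
L_src = 10·log₁₀(10^(69.2/10) − 10^(67.2/10)) = 10·log₁₀(3070000) = 64.9 dB SPL.

64.9 dB SPL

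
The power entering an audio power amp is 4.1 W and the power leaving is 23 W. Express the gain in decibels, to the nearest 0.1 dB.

For a power ratio, dB = 10·log₁₀(P₂/P₁).
10·log₁₀(23/4.1) = 10·log₁₀(5.610) = 7.5 dB.

7.5 dB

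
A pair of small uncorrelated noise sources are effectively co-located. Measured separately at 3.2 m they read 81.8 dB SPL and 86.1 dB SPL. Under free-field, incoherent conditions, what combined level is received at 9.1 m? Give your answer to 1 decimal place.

Combined at 3.2 m: 10·log₁₀(10^(81.8/10)+10^(86.1/10)) = 87.47 dB SPL.
Then apply −20·log₁₀(9.1/3.2) = -9.08 dB → 78.4 dB SPL.

78.4 dB SPL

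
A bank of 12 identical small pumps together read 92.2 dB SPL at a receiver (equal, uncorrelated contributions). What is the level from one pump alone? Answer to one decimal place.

81.4 dB SPL

12 equal incoherent sources add 10·log₁₀(12) = 10.79 dB over one source.
L_one = 92.2 − 10.79 = 81.4 dB SPL.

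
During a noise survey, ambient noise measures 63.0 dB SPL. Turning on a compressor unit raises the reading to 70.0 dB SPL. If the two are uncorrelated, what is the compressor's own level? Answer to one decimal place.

69.0 dB SPL

Remove the background by subtracting linear intensities:
L_src = 10·log₁₀(10^(70.0/10) − 10^(63.0/10)) = 10·log₁₀(8005000) = 69.0 dB SPL.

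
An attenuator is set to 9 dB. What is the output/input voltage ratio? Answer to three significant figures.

0.355

Voltage ratio = 10^(dB/20).
10^(-9/20) = 10^(-0.4500) = 0.355.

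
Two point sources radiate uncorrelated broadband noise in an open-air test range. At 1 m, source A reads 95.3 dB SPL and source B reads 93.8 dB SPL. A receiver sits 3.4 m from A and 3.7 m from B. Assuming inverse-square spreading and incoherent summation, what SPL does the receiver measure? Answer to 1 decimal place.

86.7 dB SPL

At the listener: L_A = 95.3 − 20·log₁₀(3.4) = 84.67 dB; L_B = 93.8 − 20·log₁₀(3.7) = 82.44 dB.
Combined: 10·log₁₀(10^(84.67/10)+10^(82.44/10)) = 86.7 dB SPL.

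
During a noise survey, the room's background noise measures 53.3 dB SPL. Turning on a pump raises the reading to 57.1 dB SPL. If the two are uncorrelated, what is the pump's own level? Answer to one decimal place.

54.8 dB SPL

Subtract intensities: L_src = 10·log₁₀(10^(L_total/10) − 10^(L_bg/10)).
L_src = 10·log₁₀(10^(57.1/10) − 10^(53.3/10)) = 10·log₁₀(299100) = 54.8 dB SPL.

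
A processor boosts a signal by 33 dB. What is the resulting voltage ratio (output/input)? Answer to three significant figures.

Voltage ratio = 10^(dB/20).
10^(33/20) = 10^(1.650) = 44.7.

44.7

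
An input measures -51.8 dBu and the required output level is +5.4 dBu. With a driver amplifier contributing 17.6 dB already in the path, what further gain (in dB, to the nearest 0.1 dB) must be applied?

39.6 dB

The required make-up gain is the shortfall in the dB sum.
G = +5.4 − (-51.8) − 17.6 = 39.6 dB.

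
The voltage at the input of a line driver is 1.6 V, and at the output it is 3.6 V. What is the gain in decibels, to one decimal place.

Voltage ratio → dB uses the 20·log₁₀ form:
20·log₁₀(3.6/1.6) = 20·log₁₀(2.250) = 7.0 dB.

7.0 dB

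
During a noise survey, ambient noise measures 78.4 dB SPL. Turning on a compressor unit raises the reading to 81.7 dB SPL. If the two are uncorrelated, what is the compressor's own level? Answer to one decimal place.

79.0 dB SPL

Remove the background by subtracting linear intensities:
L_src = 10·log₁₀(10^(81.7/10) − 10^(78.4/10)) = 10·log₁₀(78730000) = 79.0 dB SPL.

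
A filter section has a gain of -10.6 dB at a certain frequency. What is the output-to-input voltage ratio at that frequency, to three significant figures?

0.295

Voltage ratio = 10^(dB/20).
10^(-10.6/20) = 10^(-0.5300) = 0.295.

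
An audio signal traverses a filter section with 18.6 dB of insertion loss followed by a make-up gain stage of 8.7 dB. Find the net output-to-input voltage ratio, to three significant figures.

0.320

Net gain = (−18.6) + 8.7 = -9.9 dB.
Voltage ratio = 10^(-9.9/20) = 0.320.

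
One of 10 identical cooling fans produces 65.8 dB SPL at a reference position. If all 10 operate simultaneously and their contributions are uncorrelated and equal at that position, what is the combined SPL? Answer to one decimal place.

75.8 dB SPL

10 equal incoherent sources raise the level by 10·log₁₀(10) = 10.00 dB.
L_total = 65.8 + 10.00 = 75.8 dB SPL.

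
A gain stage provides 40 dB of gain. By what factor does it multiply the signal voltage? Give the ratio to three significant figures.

Voltage ratio = 10^(dB/20).
10^(40/20) = 10^(2.000) = 100.

100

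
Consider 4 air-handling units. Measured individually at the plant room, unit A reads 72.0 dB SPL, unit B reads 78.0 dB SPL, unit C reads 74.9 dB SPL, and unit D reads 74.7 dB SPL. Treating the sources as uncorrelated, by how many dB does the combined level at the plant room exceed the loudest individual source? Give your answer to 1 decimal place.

3.4 dB

Add the sources as powers (linear), then convert back to dB:
L_total = 10·log₁₀(10^(72.0/10) + 10^(78.0/10) + 10^(74.9/10) + 10^(74.7/10)) = 81.44 dB SPL.
Excess over the loudest (78.0 dB): 81.44 − 78.0 = 3.4 dB.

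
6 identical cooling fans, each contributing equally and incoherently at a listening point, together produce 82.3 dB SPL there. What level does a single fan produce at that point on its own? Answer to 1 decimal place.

74.5 dB SPL

6 equal incoherent sources add 10·log₁₀(6) = 7.78 dB over one source.
L_one = 82.3 − 7.78 = 74.5 dB SPL.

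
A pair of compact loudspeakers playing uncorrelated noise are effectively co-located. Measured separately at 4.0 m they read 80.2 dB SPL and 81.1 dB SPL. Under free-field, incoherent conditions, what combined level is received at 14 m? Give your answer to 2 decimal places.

Combined at 4.0 m: 10·log₁₀(10^(80.2/10)+10^(81.1/10)) = 83.684 dB SPL.
Then apply −20·log₁₀(14/4.0) = -10.881 dB → 72.80 dB SPL.

72.80 dB SPL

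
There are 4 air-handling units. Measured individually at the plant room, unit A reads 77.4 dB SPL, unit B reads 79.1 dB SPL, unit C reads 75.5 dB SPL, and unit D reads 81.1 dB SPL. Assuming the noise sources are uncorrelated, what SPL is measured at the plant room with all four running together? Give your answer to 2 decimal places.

Add the sources as powers (linear), then convert back to dB:
L_total = 10·log₁₀(10^(77.4/10) + 10^(79.1/10) + 10^(75.5/10) + 10^(81.1/10)) = 10·log₁₀(300500000) = 84.78 dB SPL.

84.78 dB SPL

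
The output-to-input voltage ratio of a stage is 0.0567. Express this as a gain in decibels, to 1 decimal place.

Voltage ratio → dB uses the 20·log₁₀ form:
20·log₁₀(0.0567) = -24.9 dB.

-24.9 dB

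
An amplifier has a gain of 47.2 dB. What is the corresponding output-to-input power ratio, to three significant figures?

Power ratio = 10^(dB/10).
10^(47.2/10) = 10^(4.720) = 52500.

52500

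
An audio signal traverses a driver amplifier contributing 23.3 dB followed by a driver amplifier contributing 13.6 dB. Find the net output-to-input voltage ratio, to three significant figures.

Net gain = 23.3 + 13.6 = 36.9 dB.
Voltage ratio = 10^(36.9/20) = 70.0.

70.0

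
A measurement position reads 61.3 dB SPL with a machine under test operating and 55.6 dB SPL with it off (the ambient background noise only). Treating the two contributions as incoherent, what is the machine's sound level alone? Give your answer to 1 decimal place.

Subtract intensities: L_src = 10·log₁₀(10^(L_total/10) − 10^(L_bg/10)).
L_src = 10·log₁₀(10^(61.3/10) − 10^(55.6/10)) = 10·log₁₀(985900) = 59.9 dB SPL.

59.9 dB SPL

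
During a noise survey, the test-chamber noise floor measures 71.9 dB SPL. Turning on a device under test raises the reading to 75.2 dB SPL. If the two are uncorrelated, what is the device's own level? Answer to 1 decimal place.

Background correction is a power subtraction:
L_src = 10·log₁₀(10^(75.2/10) − 10^(71.9/10)) = 10·log₁₀(17620000) = 72.5 dB SPL.

72.5 dB SPL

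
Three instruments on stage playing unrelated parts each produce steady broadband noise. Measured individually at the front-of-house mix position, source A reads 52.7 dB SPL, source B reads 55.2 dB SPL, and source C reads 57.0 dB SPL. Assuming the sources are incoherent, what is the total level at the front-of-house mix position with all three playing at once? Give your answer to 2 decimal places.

Incoherent sources sum as intensities:
L_total = 10·log₁₀(10^(52.7/10) + 10^(55.2/10) + 10^(57.0/10)) = 10·log₁₀(1019000) = 60.08 dB SPL.

60.08 dB SPL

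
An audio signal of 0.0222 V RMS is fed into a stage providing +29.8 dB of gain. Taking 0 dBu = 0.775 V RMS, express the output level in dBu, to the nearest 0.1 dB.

-1.1 dBu

Input level: 20·log₁₀(0.0222/0.775) = -30.86 dBu.
Output: -30.86 + 29.8 = -1.1 dBu.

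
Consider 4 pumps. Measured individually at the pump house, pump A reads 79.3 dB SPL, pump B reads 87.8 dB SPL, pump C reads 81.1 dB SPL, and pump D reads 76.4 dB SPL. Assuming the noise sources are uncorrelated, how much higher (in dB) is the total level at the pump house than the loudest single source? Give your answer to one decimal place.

1.5 dB

Incoherent sources sum as intensities:
L_total = 10·log₁₀(10^(79.3/10) + 10^(87.8/10) + 10^(81.1/10) + 10^(76.4/10)) = 89.35 dB SPL.
Excess over the loudest (87.8 dB): 89.35 − 87.8 = 1.5 dB.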